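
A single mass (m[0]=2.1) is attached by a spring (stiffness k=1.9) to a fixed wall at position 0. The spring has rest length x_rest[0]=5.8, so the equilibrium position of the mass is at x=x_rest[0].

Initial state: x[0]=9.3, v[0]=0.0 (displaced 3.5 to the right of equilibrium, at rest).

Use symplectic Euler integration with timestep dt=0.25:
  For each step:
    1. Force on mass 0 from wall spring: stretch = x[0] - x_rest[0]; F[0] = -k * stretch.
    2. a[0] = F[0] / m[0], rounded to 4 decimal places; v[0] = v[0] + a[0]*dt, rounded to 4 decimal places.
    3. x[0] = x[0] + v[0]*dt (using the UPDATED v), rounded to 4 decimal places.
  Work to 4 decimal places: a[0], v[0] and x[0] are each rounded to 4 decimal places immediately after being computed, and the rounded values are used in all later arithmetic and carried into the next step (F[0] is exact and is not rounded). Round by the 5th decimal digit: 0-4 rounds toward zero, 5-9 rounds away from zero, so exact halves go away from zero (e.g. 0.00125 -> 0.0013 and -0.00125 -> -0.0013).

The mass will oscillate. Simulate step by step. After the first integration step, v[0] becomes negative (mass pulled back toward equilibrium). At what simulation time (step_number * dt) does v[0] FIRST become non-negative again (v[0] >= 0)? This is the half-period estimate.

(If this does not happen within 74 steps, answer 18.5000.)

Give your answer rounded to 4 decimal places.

Step 0: x=[9.3000] v=[0.0000]
Step 1: x=[9.1021] v=[-0.7917]
Step 2: x=[8.7175] v=[-1.5386]
Step 3: x=[8.1679] v=[-2.1985]
Step 4: x=[7.4844] v=[-2.7341]
Step 5: x=[6.7056] v=[-3.1151]
Step 6: x=[5.8756] v=[-3.3200]
Step 7: x=[5.0413] v=[-3.3371]
Step 8: x=[4.2499] v=[-3.1655]
Step 9: x=[3.5462] v=[-2.8149]
Step 10: x=[2.9699] v=[-2.3051]
Step 11: x=[2.5537] v=[-1.6650]
Step 12: x=[2.3210] v=[-0.9307]
Step 13: x=[2.2851] v=[-0.1438]
Step 14: x=[2.4479] v=[0.6512]
First v>=0 after going negative at step 14, time=3.5000

Answer: 3.5000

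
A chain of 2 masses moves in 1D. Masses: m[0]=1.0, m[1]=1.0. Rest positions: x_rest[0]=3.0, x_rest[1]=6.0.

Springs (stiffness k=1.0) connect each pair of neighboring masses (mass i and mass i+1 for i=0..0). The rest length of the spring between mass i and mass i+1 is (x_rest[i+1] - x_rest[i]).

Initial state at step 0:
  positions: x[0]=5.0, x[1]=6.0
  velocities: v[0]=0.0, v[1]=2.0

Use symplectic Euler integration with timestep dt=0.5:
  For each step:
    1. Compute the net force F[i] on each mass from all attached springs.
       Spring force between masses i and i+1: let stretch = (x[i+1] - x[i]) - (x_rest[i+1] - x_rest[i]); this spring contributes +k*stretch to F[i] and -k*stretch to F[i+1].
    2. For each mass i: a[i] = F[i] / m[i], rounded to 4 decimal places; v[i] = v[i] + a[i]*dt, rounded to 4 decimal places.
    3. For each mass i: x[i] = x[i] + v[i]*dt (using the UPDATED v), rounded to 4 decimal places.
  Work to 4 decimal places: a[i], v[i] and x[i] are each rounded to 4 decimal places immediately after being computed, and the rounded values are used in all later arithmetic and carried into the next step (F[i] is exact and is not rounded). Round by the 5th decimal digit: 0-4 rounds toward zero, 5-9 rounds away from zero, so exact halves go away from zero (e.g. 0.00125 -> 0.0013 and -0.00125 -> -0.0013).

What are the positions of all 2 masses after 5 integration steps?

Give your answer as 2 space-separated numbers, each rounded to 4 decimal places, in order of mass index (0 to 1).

Step 0: x=[5.0000 6.0000] v=[0.0000 2.0000]
Step 1: x=[4.5000 7.5000] v=[-1.0000 3.0000]
Step 2: x=[4.0000 9.0000] v=[-1.0000 3.0000]
Step 3: x=[4.0000 10.0000] v=[0.0000 2.0000]
Step 4: x=[4.7500 10.2500] v=[1.5000 0.5000]
Step 5: x=[6.1250 9.8750] v=[2.7500 -0.7500]

Answer: 6.1250 9.8750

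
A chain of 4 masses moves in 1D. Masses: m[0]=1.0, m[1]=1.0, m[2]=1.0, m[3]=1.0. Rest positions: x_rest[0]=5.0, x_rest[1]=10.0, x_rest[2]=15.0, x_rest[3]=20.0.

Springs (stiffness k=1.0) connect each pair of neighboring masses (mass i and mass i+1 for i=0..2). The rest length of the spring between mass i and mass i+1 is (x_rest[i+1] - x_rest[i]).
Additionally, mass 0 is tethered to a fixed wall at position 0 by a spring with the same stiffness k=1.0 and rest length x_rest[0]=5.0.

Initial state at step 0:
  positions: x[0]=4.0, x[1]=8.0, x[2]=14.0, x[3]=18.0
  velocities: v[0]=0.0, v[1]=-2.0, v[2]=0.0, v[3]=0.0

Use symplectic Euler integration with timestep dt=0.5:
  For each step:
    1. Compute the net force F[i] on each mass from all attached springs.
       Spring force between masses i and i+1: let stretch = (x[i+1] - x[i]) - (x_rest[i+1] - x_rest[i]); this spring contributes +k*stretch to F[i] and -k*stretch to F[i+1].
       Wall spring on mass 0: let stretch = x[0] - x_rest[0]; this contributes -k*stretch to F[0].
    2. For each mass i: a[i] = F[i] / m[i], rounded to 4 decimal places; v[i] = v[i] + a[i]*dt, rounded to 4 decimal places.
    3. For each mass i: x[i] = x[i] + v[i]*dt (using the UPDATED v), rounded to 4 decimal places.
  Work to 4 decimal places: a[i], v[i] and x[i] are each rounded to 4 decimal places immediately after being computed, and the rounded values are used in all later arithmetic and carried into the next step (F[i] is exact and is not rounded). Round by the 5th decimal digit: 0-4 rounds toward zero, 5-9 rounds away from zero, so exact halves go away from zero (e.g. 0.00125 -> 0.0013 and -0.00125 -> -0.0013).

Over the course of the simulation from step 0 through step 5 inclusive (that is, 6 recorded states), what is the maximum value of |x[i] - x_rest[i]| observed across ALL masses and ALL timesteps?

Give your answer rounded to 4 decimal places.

Answer: 2.9219

Derivation:
Step 0: x=[4.0000 8.0000 14.0000 18.0000] v=[0.0000 -2.0000 0.0000 0.0000]
Step 1: x=[4.0000 7.5000 13.5000 18.2500] v=[0.0000 -1.0000 -1.0000 0.5000]
Step 2: x=[3.8750 7.6250 12.6875 18.5625] v=[-0.2500 0.2500 -1.6250 0.6250]
Step 3: x=[3.7188 8.0782 12.0781 18.6563] v=[-0.3125 0.9063 -1.2188 0.1875]
Step 4: x=[3.7227 8.4415 12.1133 18.3555] v=[0.0078 0.7266 0.0704 -0.6016]
Step 5: x=[3.9757 8.5431 12.7911 17.7442] v=[0.5059 0.2031 1.3556 -1.2227]
Max displacement = 2.9219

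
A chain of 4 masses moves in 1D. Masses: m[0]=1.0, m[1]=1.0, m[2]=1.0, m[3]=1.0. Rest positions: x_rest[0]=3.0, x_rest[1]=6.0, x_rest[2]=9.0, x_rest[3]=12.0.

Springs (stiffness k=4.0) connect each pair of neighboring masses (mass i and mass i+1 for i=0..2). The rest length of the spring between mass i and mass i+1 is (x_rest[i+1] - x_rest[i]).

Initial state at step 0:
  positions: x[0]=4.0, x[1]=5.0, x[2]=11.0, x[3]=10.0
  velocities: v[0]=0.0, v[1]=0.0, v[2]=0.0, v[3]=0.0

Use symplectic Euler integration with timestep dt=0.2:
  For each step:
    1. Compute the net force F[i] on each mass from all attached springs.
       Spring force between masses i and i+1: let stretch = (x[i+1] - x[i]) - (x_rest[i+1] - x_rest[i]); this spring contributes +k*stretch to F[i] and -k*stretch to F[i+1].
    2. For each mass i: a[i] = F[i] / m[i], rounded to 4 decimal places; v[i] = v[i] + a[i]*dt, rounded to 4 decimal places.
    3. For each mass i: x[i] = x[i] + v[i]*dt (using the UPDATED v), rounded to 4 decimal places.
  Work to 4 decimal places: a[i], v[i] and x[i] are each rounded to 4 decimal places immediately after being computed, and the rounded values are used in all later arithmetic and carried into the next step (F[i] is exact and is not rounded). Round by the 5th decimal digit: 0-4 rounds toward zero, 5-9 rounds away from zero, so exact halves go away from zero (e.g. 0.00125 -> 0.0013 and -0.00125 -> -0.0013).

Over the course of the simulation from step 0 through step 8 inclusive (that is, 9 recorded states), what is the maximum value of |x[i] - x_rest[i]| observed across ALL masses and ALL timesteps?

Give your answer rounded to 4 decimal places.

Answer: 2.3806

Derivation:
Step 0: x=[4.0000 5.0000 11.0000 10.0000] v=[0.0000 0.0000 0.0000 0.0000]
Step 1: x=[3.6800 5.8000 9.8800 10.6400] v=[-1.6000 4.0000 -5.6000 3.2000]
Step 2: x=[3.2192 6.9136 8.2288 11.6384] v=[-2.3040 5.5680 -8.2560 4.9920]
Step 3: x=[2.8695 7.6465 6.9127 12.5713] v=[-1.7485 3.6646 -6.5805 4.6643]
Step 4: x=[2.8041 7.4977 6.6194 13.0788] v=[-0.3269 -0.7440 -1.4666 2.5374]
Step 5: x=[3.0097 6.4574 7.5001 13.0328] v=[1.0280 -5.2015 4.4036 -0.2301]
Step 6: x=[3.2869 5.0323 9.0992 12.5815] v=[1.3862 -7.1255 7.9956 -2.2563]
Step 7: x=[3.3634 3.9786 10.6048 12.0531] v=[0.3825 -5.2683 7.5279 -2.6421]
Step 8: x=[3.0583 3.8867 11.2819 11.7730] v=[-1.5253 -0.4595 3.3856 -1.4007]
Max displacement = 2.3806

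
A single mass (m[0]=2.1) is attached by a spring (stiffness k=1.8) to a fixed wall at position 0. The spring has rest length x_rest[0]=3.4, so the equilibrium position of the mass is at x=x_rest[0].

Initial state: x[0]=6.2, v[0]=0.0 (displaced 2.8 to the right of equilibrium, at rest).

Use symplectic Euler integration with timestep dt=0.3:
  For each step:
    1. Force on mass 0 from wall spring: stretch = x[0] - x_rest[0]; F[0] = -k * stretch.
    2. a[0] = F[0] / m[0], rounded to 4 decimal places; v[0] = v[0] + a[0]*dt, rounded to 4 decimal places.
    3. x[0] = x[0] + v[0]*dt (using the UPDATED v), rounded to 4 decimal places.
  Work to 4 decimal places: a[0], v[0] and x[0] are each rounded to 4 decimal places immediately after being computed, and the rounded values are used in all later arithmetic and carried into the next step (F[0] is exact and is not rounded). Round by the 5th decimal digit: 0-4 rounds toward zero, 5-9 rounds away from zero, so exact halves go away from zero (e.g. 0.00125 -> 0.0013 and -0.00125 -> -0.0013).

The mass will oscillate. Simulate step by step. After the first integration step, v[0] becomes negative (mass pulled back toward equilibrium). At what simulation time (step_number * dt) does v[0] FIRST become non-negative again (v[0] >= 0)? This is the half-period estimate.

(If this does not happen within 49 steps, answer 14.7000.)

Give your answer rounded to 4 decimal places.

Answer: 3.6000

Derivation:
Step 0: x=[6.2000] v=[0.0000]
Step 1: x=[5.9840] v=[-0.7200]
Step 2: x=[5.5687] v=[-1.3845]
Step 3: x=[4.9860] v=[-1.9422]
Step 4: x=[4.2810] v=[-2.3500]
Step 5: x=[3.5081] v=[-2.5765]
Step 6: x=[2.7268] v=[-2.6043]
Step 7: x=[1.9974] v=[-2.4312]
Step 8: x=[1.3763] v=[-2.0705]
Step 9: x=[0.9113] v=[-1.5501]
Step 10: x=[0.6383] v=[-0.9101]
Step 11: x=[0.5783] v=[-0.1999]
Step 12: x=[0.7360] v=[0.5257]
First v>=0 after going negative at step 12, time=3.6000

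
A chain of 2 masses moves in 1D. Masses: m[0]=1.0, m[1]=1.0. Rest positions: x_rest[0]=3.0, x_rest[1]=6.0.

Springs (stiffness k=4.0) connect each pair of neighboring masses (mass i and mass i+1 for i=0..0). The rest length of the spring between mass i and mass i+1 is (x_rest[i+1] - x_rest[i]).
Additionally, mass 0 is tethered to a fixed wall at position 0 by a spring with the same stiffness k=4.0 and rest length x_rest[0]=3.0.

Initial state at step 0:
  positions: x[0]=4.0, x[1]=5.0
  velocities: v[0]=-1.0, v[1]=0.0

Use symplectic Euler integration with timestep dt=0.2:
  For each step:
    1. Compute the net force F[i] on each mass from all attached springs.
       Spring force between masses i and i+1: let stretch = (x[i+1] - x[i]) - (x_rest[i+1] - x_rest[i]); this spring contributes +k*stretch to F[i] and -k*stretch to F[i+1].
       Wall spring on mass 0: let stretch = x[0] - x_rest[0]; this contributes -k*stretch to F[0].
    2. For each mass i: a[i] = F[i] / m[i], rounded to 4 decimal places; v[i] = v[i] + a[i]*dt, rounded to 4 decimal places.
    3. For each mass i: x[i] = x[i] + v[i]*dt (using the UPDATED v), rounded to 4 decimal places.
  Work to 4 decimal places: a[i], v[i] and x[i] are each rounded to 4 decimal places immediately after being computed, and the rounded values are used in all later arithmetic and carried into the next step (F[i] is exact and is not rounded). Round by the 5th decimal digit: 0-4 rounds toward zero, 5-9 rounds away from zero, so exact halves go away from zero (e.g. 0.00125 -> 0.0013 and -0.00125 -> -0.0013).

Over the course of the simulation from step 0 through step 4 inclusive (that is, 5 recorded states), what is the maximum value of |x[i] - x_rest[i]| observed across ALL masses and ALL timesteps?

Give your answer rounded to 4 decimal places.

Answer: 1.5970

Derivation:
Step 0: x=[4.0000 5.0000] v=[-1.0000 0.0000]
Step 1: x=[3.3200 5.3200] v=[-3.4000 1.6000]
Step 2: x=[2.4288 5.8000] v=[-4.4560 2.4000]
Step 3: x=[1.6884 6.2206] v=[-3.7021 2.1030]
Step 4: x=[1.4030 6.3960] v=[-1.4271 0.8772]
Max displacement = 1.5970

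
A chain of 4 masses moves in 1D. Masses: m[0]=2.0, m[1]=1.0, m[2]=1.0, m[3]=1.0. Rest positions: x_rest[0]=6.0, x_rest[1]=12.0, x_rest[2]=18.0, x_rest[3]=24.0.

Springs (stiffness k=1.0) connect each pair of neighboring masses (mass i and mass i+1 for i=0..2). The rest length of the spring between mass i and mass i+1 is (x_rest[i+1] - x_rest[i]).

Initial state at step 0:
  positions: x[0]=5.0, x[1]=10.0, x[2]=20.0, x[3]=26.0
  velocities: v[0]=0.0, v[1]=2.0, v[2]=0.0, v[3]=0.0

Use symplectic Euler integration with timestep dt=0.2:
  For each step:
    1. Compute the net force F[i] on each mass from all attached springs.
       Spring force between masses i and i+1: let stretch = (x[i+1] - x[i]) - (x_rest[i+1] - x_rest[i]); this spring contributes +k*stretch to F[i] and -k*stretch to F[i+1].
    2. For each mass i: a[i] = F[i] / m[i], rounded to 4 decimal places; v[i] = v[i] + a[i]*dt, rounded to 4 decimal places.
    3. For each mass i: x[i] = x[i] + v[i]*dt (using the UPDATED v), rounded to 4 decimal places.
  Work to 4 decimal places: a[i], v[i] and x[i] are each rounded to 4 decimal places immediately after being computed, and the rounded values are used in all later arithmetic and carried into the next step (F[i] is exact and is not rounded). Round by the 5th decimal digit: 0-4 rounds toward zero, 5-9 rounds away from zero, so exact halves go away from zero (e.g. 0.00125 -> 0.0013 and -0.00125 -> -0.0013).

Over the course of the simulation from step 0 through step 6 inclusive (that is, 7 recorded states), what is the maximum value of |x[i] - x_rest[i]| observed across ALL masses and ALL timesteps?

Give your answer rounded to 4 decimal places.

Step 0: x=[5.0000 10.0000 20.0000 26.0000] v=[0.0000 2.0000 0.0000 0.0000]
Step 1: x=[4.9800 10.6000 19.8400 26.0000] v=[-0.1000 3.0000 -0.8000 0.0000]
Step 2: x=[4.9524 11.3448 19.5568 25.9936] v=[-0.1380 3.7240 -1.4160 -0.0320]
Step 3: x=[4.9326 12.1624 19.2026 25.9697] v=[-0.0988 4.0879 -1.7710 -0.1194]
Step 4: x=[4.9374 12.9724 18.8375 25.9151] v=[0.0242 4.0500 -1.8256 -0.2728]
Step 5: x=[4.9829 13.6956 18.5209 25.8174] v=[0.2277 3.6160 -1.5831 -0.4883]
Step 6: x=[5.0827 14.2633 18.3031 25.6679] v=[0.4990 2.8385 -1.0889 -0.7476]
Max displacement = 2.2633

Answer: 2.2633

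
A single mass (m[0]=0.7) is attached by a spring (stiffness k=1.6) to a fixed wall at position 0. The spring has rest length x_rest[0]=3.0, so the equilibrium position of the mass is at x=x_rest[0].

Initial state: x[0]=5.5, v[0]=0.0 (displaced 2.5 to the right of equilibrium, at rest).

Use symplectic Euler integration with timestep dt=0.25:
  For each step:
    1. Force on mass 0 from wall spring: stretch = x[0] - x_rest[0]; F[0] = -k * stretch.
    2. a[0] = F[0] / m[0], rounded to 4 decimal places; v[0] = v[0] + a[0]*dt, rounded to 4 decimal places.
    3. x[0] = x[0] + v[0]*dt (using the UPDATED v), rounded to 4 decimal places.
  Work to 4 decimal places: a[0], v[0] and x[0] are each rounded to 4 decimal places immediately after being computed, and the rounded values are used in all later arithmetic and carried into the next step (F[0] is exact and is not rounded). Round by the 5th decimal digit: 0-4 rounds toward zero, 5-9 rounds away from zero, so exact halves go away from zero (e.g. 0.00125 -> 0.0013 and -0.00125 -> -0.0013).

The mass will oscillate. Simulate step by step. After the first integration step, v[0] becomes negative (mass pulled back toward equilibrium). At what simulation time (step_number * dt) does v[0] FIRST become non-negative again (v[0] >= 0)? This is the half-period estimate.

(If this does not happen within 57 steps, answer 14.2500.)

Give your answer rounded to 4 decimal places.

Answer: 2.2500

Derivation:
Step 0: x=[5.5000] v=[0.0000]
Step 1: x=[5.1429] v=[-1.4286]
Step 2: x=[4.4796] v=[-2.6531]
Step 3: x=[3.6050] v=[-3.4986]
Step 4: x=[2.6439] v=[-3.8443]
Step 5: x=[1.7337] v=[-3.6408]
Step 6: x=[1.0044] v=[-2.9172]
Step 7: x=[0.5602] v=[-1.7769]
Step 8: x=[0.4645] v=[-0.3827]
Step 9: x=[0.7311] v=[1.0662]
First v>=0 after going negative at step 9, time=2.2500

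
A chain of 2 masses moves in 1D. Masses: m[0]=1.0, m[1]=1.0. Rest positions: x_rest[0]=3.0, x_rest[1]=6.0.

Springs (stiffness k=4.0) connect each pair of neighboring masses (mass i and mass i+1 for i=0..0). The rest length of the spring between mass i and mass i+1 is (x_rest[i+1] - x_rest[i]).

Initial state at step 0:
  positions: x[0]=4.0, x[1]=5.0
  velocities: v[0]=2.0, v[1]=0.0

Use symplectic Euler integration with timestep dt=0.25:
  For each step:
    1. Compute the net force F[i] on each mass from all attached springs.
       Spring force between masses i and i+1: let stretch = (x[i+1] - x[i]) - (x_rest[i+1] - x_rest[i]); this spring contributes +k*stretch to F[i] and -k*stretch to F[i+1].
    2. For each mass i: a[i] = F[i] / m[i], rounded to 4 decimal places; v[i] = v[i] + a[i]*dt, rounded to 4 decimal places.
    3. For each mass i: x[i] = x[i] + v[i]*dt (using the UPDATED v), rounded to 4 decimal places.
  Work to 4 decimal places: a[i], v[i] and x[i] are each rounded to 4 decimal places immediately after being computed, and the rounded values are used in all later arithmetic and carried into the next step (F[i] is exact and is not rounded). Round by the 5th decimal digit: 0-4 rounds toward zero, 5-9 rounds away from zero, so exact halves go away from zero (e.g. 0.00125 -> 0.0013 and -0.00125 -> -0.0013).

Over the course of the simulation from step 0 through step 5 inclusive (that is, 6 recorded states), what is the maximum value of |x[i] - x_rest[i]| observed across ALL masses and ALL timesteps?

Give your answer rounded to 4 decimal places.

Answer: 2.1407

Derivation:
Step 0: x=[4.0000 5.0000] v=[2.0000 0.0000]
Step 1: x=[4.0000 5.5000] v=[0.0000 2.0000]
Step 2: x=[3.6250 6.3750] v=[-1.5000 3.5000]
Step 3: x=[3.1875 7.3125] v=[-1.7500 3.7500]
Step 4: x=[3.0313 7.9688] v=[-0.6250 2.6250]
Step 5: x=[3.3594 8.1407] v=[1.3125 0.6875]
Max displacement = 2.1407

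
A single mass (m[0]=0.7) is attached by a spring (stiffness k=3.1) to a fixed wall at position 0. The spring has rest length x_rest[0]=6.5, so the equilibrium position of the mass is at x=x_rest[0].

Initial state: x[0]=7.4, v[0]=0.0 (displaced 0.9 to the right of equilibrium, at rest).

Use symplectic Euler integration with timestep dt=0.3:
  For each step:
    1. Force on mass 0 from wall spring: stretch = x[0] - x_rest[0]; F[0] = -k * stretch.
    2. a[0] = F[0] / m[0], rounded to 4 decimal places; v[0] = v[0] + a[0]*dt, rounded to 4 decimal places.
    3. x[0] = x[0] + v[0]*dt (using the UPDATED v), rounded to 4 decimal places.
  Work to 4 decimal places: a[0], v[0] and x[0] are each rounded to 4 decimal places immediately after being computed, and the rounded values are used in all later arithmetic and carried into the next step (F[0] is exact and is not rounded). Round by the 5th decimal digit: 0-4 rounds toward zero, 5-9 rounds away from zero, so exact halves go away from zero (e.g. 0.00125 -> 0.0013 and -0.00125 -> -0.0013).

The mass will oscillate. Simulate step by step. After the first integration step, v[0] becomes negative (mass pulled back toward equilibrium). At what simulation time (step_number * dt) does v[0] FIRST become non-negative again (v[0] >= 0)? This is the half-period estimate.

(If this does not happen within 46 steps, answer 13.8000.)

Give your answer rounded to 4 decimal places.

Step 0: x=[7.4000] v=[0.0000]
Step 1: x=[7.0413] v=[-1.1957]
Step 2: x=[6.4668] v=[-1.9149]
Step 3: x=[5.9056] v=[-1.8708]
Step 4: x=[5.5813] v=[-1.0811]
Step 5: x=[5.6232] v=[0.1395]
First v>=0 after going negative at step 5, time=1.5000

Answer: 1.5000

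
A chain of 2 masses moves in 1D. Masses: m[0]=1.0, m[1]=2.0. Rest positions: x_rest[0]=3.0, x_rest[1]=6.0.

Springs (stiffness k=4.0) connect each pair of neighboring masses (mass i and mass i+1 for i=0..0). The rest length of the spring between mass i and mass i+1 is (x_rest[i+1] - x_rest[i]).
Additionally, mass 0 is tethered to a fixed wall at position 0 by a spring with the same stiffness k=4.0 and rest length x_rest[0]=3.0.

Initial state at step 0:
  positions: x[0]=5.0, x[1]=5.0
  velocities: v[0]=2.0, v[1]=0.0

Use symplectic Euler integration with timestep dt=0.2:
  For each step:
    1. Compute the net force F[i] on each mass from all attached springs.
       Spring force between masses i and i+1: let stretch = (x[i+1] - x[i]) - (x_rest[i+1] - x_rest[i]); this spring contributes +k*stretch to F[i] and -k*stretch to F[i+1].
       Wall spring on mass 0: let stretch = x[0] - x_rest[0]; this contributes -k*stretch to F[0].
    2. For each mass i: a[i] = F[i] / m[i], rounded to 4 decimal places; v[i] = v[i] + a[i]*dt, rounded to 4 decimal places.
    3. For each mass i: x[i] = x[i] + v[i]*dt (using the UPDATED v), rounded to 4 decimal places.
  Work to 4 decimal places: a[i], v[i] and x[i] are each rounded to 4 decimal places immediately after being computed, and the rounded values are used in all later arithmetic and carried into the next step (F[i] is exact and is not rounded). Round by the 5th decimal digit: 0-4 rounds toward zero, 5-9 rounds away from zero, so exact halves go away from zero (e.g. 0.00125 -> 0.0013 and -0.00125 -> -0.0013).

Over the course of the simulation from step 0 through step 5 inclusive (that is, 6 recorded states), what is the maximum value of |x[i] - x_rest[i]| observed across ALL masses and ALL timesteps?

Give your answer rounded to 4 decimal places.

Answer: 2.0883

Derivation:
Step 0: x=[5.0000 5.0000] v=[2.0000 0.0000]
Step 1: x=[4.6000 5.2400] v=[-2.0000 1.2000]
Step 2: x=[3.5664 5.6688] v=[-5.1680 2.1440]
Step 3: x=[2.2986 6.1694] v=[-6.3392 2.5030]
Step 4: x=[1.2823 6.6003] v=[-5.0814 2.1547]
Step 5: x=[0.9117 6.8458] v=[-1.8528 1.2275]
Max displacement = 2.0883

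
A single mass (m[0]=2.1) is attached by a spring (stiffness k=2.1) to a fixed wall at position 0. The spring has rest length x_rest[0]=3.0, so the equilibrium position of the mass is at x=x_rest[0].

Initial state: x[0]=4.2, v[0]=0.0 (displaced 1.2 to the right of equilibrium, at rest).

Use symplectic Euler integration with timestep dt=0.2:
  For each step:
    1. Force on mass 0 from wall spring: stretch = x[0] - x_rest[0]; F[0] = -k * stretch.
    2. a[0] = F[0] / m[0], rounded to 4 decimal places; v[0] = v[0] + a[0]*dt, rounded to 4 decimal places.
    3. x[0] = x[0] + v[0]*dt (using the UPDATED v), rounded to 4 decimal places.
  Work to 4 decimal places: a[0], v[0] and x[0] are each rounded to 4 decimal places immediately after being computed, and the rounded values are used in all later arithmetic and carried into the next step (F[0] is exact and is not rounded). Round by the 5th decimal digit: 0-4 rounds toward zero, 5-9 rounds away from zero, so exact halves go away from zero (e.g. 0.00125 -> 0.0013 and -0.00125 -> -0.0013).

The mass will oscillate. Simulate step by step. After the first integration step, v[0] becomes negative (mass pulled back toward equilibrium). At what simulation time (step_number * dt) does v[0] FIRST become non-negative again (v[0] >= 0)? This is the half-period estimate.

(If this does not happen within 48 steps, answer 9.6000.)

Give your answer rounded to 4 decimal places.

Answer: 3.2000

Derivation:
Step 0: x=[4.2000] v=[0.0000]
Step 1: x=[4.1520] v=[-0.2400]
Step 2: x=[4.0579] v=[-0.4704]
Step 3: x=[3.9215] v=[-0.6820]
Step 4: x=[3.7482] v=[-0.8663]
Step 5: x=[3.5450] v=[-1.0159]
Step 6: x=[3.3200] v=[-1.1249]
Step 7: x=[3.0822] v=[-1.1889]
Step 8: x=[2.8411] v=[-1.2053]
Step 9: x=[2.6064] v=[-1.1735]
Step 10: x=[2.3874] v=[-1.0948]
Step 11: x=[2.1929] v=[-0.9723]
Step 12: x=[2.0307] v=[-0.8109]
Step 13: x=[1.9073] v=[-0.6170]
Step 14: x=[1.8276] v=[-0.3985]
Step 15: x=[1.7948] v=[-0.1640]
Step 16: x=[1.8102] v=[0.0770]
First v>=0 after going negative at step 16, time=3.2000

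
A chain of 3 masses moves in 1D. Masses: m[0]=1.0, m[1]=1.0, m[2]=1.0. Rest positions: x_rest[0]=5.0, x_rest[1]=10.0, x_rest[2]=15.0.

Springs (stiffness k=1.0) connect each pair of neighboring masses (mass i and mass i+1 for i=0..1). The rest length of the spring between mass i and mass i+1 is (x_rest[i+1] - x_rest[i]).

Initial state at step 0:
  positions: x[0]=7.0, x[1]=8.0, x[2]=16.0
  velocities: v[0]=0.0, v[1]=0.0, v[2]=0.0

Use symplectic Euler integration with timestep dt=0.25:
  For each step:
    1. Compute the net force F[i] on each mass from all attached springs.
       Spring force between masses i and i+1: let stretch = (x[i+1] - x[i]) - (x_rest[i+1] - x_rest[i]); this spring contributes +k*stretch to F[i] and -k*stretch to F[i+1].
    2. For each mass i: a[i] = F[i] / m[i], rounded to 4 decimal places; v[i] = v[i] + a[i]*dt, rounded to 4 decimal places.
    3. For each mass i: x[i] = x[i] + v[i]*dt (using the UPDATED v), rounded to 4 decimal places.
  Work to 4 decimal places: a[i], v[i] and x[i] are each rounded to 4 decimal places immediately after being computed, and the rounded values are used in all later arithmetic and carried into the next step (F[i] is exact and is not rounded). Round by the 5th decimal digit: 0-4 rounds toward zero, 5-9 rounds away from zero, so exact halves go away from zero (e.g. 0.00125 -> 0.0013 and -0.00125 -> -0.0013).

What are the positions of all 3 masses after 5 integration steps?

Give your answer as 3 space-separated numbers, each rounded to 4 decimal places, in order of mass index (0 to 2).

Step 0: x=[7.0000 8.0000 16.0000] v=[0.0000 0.0000 0.0000]
Step 1: x=[6.7500 8.4375 15.8125] v=[-1.0000 1.7500 -0.7500]
Step 2: x=[6.2930 9.2305 15.4766] v=[-1.8281 3.1719 -1.3438]
Step 3: x=[5.7071 10.2303 15.0628] v=[-2.3437 3.9991 -1.6553]
Step 4: x=[5.0914 11.2494 14.6595] v=[-2.4629 4.0764 -1.6134]
Step 5: x=[4.5481 12.0968 14.3555] v=[-2.1734 3.3894 -1.2159]

Answer: 4.5481 12.0968 14.3555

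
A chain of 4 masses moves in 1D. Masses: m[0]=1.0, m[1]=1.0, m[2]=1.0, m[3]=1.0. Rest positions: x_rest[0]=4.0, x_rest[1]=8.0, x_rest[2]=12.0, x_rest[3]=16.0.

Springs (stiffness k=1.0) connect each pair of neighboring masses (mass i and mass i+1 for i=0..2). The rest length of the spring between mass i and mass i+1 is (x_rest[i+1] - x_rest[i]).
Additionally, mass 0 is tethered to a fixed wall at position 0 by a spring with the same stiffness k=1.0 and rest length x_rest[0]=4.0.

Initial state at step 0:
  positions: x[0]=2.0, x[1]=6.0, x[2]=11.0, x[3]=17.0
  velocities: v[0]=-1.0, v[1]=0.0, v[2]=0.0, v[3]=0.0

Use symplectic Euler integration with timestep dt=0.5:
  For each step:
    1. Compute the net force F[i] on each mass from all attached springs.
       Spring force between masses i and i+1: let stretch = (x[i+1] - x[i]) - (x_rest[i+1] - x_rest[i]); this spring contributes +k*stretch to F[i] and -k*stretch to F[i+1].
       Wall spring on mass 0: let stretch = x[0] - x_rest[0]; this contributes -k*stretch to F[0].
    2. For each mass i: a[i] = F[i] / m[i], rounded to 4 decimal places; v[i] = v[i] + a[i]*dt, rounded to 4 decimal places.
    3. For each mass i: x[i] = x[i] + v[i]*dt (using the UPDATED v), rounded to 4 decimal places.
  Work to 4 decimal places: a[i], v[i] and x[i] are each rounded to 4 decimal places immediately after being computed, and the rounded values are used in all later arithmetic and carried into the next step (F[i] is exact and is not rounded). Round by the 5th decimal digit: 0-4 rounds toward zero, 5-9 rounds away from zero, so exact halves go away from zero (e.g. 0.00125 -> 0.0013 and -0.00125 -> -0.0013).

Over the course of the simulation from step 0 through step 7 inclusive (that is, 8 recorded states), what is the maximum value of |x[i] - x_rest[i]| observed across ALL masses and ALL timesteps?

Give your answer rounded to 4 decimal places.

Step 0: x=[2.0000 6.0000 11.0000 17.0000] v=[-1.0000 0.0000 0.0000 0.0000]
Step 1: x=[2.0000 6.2500 11.2500 16.5000] v=[0.0000 0.5000 0.5000 -1.0000]
Step 2: x=[2.5625 6.6875 11.5625 15.6875] v=[1.1250 0.8750 0.6250 -1.6250]
Step 3: x=[3.5157 7.3125 11.6875 14.8438] v=[1.9063 1.2500 0.2500 -1.6875]
Step 4: x=[4.5392 8.0821 11.5078 14.2110] v=[2.0469 1.5391 -0.3594 -1.2657]
Step 5: x=[5.3136 8.8224 11.1475 13.9024] v=[1.5488 1.4805 -0.7207 -0.6173]
Step 6: x=[5.6368 9.2668 10.8946 13.9051] v=[0.6464 0.8887 -0.5058 0.0053]
Step 7: x=[5.4583 9.2106 10.9874 14.1552] v=[-0.3570 -0.1124 0.1856 0.5001]
Max displacement = 2.0976

Answer: 2.0976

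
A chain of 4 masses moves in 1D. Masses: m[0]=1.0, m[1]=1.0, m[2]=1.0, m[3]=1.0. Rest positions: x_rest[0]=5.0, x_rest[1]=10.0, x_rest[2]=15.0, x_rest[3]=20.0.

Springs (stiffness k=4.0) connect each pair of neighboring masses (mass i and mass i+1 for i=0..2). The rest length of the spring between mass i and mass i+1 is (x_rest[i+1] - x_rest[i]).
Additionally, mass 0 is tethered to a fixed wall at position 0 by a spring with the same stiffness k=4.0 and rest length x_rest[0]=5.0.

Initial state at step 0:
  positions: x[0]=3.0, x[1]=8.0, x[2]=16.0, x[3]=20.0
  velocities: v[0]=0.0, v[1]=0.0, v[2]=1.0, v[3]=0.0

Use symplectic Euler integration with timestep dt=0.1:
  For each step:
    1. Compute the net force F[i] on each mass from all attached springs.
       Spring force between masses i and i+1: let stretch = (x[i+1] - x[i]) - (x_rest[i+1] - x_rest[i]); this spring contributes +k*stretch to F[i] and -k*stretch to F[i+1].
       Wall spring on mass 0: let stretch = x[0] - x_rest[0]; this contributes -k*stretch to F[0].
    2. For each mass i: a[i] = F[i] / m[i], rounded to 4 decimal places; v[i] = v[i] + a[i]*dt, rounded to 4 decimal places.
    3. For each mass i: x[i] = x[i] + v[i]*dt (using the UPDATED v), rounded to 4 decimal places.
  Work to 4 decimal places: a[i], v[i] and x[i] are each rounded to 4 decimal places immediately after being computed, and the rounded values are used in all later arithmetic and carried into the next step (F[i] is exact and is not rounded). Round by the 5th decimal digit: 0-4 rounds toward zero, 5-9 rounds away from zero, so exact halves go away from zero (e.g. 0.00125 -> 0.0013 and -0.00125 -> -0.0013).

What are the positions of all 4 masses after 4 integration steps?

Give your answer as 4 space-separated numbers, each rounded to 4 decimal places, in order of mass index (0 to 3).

Answer: 3.7744 9.0561 14.9974 20.3247

Derivation:
Step 0: x=[3.0000 8.0000 16.0000 20.0000] v=[0.0000 0.0000 1.0000 0.0000]
Step 1: x=[3.0800 8.1200 15.9400 20.0400] v=[0.8000 1.2000 -0.6000 0.4000]
Step 2: x=[3.2384 8.3512 15.7312 20.1160] v=[1.5840 2.3120 -2.0880 0.7600]
Step 3: x=[3.4718 8.6731 15.4026 20.2166] v=[2.3338 3.2189 -3.2861 1.0061]
Step 4: x=[3.7744 9.0561 14.9974 20.3247] v=[3.0256 3.8302 -4.0523 1.0805]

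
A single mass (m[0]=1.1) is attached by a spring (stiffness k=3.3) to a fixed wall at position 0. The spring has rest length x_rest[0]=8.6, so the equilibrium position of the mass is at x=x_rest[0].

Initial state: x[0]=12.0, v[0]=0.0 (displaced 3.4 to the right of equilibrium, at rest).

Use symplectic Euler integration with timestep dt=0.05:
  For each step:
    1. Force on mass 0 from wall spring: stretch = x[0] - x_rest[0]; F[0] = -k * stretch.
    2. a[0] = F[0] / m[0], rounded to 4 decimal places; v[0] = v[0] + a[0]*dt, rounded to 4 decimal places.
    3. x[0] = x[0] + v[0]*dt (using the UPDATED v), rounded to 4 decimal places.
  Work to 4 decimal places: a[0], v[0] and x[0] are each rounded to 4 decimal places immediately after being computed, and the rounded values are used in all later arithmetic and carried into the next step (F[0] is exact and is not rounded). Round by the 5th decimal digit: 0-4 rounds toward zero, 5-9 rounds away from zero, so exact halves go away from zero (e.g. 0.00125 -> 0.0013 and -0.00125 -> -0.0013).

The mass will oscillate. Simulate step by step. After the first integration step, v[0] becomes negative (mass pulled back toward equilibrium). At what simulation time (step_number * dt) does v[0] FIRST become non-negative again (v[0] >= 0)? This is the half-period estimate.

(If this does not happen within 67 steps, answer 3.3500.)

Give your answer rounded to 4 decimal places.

Step 0: x=[12.0000] v=[0.0000]
Step 1: x=[11.9745] v=[-0.5100]
Step 2: x=[11.9237] v=[-1.0162]
Step 3: x=[11.8480] v=[-1.5148]
Step 4: x=[11.7479] v=[-2.0020]
Step 5: x=[11.6242] v=[-2.4742]
Step 6: x=[11.4778] v=[-2.9278]
Step 7: x=[11.3098] v=[-3.3595]
Step 8: x=[11.1215] v=[-3.7660]
Step 9: x=[10.9143] v=[-4.1442]
Step 10: x=[10.6897] v=[-4.4913]
Step 11: x=[10.4495] v=[-4.8048]
Step 12: x=[10.1954] v=[-5.0822]
Step 13: x=[9.9293] v=[-5.3215]
Step 14: x=[9.6533] v=[-5.5209]
Step 15: x=[9.3694] v=[-5.6789]
Step 16: x=[9.0797] v=[-5.7943]
Step 17: x=[8.7864] v=[-5.8663]
Step 18: x=[8.4917] v=[-5.8943]
Step 19: x=[8.1978] v=[-5.8781]
Step 20: x=[7.9069] v=[-5.8178]
Step 21: x=[7.6212] v=[-5.7138]
Step 22: x=[7.3429] v=[-5.5670]
Step 23: x=[7.0740] v=[-5.3784]
Step 24: x=[6.8165] v=[-5.1495]
Step 25: x=[6.5724] v=[-4.8820]
Step 26: x=[6.3435] v=[-4.5779]
Step 27: x=[6.1315] v=[-4.2394]
Step 28: x=[5.9380] v=[-3.8691]
Step 29: x=[5.7645] v=[-3.4698]
Step 30: x=[5.6123] v=[-3.0445]
Step 31: x=[5.4825] v=[-2.5963]
Step 32: x=[5.3761] v=[-2.1287]
Step 33: x=[5.2938] v=[-1.6451]
Step 34: x=[5.2363] v=[-1.1492]
Step 35: x=[5.2041] v=[-0.6446]
Step 36: x=[5.1973] v=[-0.1352]
Step 37: x=[5.2161] v=[0.3752]
First v>=0 after going negative at step 37, time=1.8500

Answer: 1.8500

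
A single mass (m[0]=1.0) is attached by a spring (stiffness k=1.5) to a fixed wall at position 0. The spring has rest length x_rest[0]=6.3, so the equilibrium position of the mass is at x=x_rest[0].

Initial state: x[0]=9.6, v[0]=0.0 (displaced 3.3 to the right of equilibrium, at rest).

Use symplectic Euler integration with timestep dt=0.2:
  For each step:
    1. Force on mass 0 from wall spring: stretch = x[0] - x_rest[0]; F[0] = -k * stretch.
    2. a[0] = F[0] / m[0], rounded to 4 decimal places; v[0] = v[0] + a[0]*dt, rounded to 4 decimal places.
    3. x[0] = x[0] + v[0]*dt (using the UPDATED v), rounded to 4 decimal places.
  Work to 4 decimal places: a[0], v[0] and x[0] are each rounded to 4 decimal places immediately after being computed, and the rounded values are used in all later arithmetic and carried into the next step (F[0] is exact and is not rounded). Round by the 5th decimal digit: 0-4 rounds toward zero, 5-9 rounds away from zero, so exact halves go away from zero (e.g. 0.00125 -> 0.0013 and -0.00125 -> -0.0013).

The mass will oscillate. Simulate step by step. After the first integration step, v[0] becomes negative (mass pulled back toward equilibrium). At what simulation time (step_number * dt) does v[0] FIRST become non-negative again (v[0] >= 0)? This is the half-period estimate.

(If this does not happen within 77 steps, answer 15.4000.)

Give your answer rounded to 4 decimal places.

Answer: 2.6000

Derivation:
Step 0: x=[9.6000] v=[0.0000]
Step 1: x=[9.4020] v=[-0.9900]
Step 2: x=[9.0179] v=[-1.9206]
Step 3: x=[8.4707] v=[-2.7360]
Step 4: x=[7.7933] v=[-3.3872]
Step 5: x=[7.0263] v=[-3.8352]
Step 6: x=[6.2157] v=[-4.0531]
Step 7: x=[5.4101] v=[-4.0278]
Step 8: x=[4.6579] v=[-3.7608]
Step 9: x=[4.0043] v=[-3.2682]
Step 10: x=[3.4884] v=[-2.5795]
Step 11: x=[3.1412] v=[-1.7360]
Step 12: x=[2.9835] v=[-0.7884]
Step 13: x=[3.0248] v=[0.2066]
First v>=0 after going negative at step 13, time=2.6000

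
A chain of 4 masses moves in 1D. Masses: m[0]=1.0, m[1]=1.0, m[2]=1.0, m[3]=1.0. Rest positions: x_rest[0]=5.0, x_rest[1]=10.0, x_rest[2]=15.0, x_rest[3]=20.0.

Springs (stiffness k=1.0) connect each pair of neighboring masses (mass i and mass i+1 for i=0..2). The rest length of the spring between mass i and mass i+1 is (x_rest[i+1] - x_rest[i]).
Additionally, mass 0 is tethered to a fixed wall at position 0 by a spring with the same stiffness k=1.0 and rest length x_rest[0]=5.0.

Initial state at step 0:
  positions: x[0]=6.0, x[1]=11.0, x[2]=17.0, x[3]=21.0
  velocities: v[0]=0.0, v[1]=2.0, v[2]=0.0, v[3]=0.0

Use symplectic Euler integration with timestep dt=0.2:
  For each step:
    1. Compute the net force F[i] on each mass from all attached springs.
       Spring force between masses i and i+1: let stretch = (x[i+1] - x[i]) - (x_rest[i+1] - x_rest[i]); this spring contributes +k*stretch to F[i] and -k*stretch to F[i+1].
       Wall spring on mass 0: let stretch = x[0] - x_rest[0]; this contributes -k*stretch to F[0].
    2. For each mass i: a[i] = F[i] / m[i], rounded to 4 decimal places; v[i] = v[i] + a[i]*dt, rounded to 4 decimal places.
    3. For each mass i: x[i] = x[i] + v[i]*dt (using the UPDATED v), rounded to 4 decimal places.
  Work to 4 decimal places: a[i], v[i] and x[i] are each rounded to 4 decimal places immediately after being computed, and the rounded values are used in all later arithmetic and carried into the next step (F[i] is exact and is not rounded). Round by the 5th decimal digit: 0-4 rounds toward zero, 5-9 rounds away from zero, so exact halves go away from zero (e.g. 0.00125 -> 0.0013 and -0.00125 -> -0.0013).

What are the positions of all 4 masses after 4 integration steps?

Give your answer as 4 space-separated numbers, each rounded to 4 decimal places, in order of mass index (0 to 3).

Answer: 5.8121 12.5909 16.4803 21.3357

Derivation:
Step 0: x=[6.0000 11.0000 17.0000 21.0000] v=[0.0000 2.0000 0.0000 0.0000]
Step 1: x=[5.9600 11.4400 16.9200 21.0400] v=[-0.2000 2.2000 -0.4000 0.2000]
Step 2: x=[5.9008 11.8800 16.7856 21.1152] v=[-0.2960 2.2000 -0.6720 0.3760]
Step 3: x=[5.8447 12.2771 16.6282 21.2172] v=[-0.2803 1.9853 -0.7872 0.5101]
Step 4: x=[5.8121 12.5909 16.4803 21.3357] v=[-0.1628 1.5690 -0.7396 0.5923]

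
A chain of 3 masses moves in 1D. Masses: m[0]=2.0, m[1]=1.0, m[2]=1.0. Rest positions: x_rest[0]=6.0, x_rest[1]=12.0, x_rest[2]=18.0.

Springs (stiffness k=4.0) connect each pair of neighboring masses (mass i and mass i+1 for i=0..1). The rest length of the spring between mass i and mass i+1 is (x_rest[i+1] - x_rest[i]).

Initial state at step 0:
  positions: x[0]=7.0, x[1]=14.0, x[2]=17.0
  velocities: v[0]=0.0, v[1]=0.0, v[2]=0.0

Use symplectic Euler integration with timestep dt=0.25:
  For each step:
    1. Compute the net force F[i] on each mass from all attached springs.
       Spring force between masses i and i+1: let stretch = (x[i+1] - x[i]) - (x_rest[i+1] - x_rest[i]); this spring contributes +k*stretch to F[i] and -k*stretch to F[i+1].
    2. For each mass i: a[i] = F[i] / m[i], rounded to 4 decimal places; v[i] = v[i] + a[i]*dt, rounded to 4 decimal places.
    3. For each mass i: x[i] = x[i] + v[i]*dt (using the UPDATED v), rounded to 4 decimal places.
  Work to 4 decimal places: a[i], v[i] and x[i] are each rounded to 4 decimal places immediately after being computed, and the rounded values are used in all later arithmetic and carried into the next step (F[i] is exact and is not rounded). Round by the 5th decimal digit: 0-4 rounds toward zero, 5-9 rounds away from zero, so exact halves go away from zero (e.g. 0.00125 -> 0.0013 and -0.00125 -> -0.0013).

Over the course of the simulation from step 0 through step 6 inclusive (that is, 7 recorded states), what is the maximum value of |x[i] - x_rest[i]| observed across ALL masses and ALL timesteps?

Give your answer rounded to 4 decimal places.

Answer: 2.2664

Derivation:
Step 0: x=[7.0000 14.0000 17.0000] v=[0.0000 0.0000 0.0000]
Step 1: x=[7.1250 13.0000 17.7500] v=[0.5000 -4.0000 3.0000]
Step 2: x=[7.2344 11.7188 18.8125] v=[0.4375 -5.1250 4.2500]
Step 3: x=[7.1543 11.0899 19.6016] v=[-0.3203 -2.5157 3.1563]
Step 4: x=[6.8162 11.6050 19.7628] v=[-1.3525 2.0604 0.6446]
Step 5: x=[6.3267 12.9624 19.3845] v=[-1.9581 5.4294 -1.5132]
Step 6: x=[5.9166 14.2664 18.9007] v=[-1.6403 5.2158 -1.9353]
Max displacement = 2.2664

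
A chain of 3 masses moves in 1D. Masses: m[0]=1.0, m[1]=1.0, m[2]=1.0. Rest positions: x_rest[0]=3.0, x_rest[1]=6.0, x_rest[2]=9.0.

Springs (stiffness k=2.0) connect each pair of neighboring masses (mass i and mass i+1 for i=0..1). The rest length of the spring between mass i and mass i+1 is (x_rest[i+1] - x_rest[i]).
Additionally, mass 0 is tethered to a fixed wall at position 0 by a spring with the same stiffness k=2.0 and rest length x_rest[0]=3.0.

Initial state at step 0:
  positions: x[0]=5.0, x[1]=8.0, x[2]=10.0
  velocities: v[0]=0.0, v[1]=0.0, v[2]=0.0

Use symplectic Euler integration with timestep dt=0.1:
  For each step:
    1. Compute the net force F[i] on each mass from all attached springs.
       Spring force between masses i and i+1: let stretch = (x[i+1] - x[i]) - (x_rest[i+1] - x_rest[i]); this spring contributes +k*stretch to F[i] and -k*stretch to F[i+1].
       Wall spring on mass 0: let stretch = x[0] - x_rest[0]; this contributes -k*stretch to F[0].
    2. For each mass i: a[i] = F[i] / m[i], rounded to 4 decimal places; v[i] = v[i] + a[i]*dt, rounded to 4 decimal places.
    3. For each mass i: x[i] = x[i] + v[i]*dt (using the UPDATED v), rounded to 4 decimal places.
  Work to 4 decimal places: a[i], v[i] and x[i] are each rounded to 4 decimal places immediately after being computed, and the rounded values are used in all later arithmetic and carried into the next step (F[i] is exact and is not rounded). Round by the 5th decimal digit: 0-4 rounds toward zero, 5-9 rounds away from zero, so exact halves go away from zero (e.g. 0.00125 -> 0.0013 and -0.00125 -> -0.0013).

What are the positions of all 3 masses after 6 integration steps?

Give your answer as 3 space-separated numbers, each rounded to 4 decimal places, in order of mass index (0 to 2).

Answer: 4.2408 7.6074 10.3659

Derivation:
Step 0: x=[5.0000 8.0000 10.0000] v=[0.0000 0.0000 0.0000]
Step 1: x=[4.9600 7.9800 10.0200] v=[-0.4000 -0.2000 0.2000]
Step 2: x=[4.8812 7.9404 10.0592] v=[-0.7880 -0.3960 0.3920]
Step 3: x=[4.7660 7.8820 10.1160] v=[-1.1524 -0.5841 0.5682]
Step 4: x=[4.6178 7.8060 10.1881] v=[-1.4824 -0.7605 0.7214]
Step 5: x=[4.4410 7.7138 10.2726] v=[-1.7683 -0.9217 0.8450]
Step 6: x=[4.2408 7.6074 10.3659] v=[-2.0019 -1.0645 0.9332]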